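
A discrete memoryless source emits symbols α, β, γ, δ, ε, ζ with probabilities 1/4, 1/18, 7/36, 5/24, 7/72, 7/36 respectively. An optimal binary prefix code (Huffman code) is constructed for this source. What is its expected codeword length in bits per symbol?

2.5 bits/symbol

Repeatedly combine the two least-probable nodes; the expected code length is the sum of the merged weights.
merge 1/18 + 7/72 → 11/72
merge 11/72 + 7/36 → 25/72
merge 7/36 + 5/24 → 29/72
merge 1/4 + 25/72 → 43/72
merge 29/72 + 43/72 → 1
L = 11/72 + 25/72 + 29/72 + 43/72 + 1 = 5/2 = 2.5 bits/symbol.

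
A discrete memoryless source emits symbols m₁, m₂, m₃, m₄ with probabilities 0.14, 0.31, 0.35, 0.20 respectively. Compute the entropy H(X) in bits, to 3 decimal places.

H = −Σ pᵢ log₂ pᵢ.
−0.14·log₂(0.14) = 0.3971
−0.31·log₂(0.31) = 0.5238
−0.35·log₂(0.35) = 0.5301
−0.20·log₂(0.20) = 0.4644
Sum ≈ 1.9154 → 1.915 bits.

1.915 bits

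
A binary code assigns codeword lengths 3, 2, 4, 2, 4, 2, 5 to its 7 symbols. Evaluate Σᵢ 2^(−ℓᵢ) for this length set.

With common denominator 2^5 = 32: Σ 2^(−ℓᵢ) = 4/32 + 8/32 + 2/32 + 8/32 + 2/32 + 8/32 + 1/32 = 33/32 = 1.03125.

1.03125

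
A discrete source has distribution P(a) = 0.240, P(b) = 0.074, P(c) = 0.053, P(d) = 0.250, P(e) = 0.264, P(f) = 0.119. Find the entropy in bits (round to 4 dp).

H = −Σ pᵢ log₂ pᵢ.
−0.240·log₂(0.240) = 0.4941
−0.074·log₂(0.074) = 0.2780
−0.053·log₂(0.053) = 0.2246
−0.250·log₂(0.250) = 0.5000
−0.264·log₂(0.264) = 0.5072
−0.119·log₂(0.119) = 0.3654
Sum ≈ 2.3694 → 2.3694 bits.

2.3694 bits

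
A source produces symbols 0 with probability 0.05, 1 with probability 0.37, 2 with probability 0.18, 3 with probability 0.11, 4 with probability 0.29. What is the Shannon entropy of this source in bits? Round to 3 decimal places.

H = −Σ pᵢ log₂ pᵢ.
−0.05·log₂(0.05) = 0.2161
−0.37·log₂(0.37) = 0.5307
−0.18·log₂(0.18) = 0.4453
−0.11·log₂(0.11) = 0.3503
−0.29·log₂(0.29) = 0.5179
Sum ≈ 2.0603 → 2.060 bits.

2.060 bits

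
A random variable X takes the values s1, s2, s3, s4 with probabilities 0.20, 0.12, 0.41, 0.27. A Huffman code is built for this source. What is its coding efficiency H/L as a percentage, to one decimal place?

97.8%

Entropy H = −Σ p log₂ p ≈ 1.8689 bits.
Huffman merges: 3/25+1/5→8/25; 27/100+8/25→59/100; 41/100+59/100→1. L = 191/100 ≈ 1.9100.
Efficiency = H/L = 1.8689/1.9100 = 97.8%.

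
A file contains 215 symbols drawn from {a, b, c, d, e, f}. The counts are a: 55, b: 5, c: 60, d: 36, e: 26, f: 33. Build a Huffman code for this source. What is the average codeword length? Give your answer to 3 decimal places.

2.442 bits/symbol

Probabilities are the counts divided by 215.
Repeatedly combine the two least-probable nodes; the expected code length is the sum of the merged weights.
merge 1/43 + 26/215 → 31/215
merge 31/215 + 33/215 → 64/215
merge 36/215 + 11/43 → 91/215
merge 12/43 + 64/215 → 124/215
merge 91/215 + 124/215 → 1
L = 31/215 + 64/215 + 91/215 + 124/215 + 1 = 105/43 ≈ 2.442 bits/symbol.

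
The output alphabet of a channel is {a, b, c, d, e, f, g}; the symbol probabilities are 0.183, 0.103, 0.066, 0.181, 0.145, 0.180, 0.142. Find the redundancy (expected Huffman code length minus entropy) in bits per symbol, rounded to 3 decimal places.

0.065 bits

Entropy H = −Σ p log₂ p ≈ 2.7404 bits.
Huffman merges: 33/500+103/1000→169/1000; 71/500+29/200→287/1000; 169/1000+9/50→349/1000; 181/1000+183/1000→91/250; 287/1000+349/1000→159/250; 91/250+159/250→1. L = 561/200 ≈ 2.8050.
L − H = 2.8050 − 2.7404 = 0.065 bits.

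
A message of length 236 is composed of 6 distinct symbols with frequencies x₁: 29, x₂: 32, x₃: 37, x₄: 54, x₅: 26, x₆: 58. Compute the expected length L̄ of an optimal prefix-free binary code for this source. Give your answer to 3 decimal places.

Probabilities are the counts divided by 236.
Repeatedly combine the two least-probable nodes; the expected code length is the sum of the merged weights.
merge 13/118 + 29/236 → 55/236
merge 8/59 + 37/236 → 69/236
merge 27/118 + 55/236 → 109/236
merge 29/118 + 69/236 → 127/236
merge 109/236 + 127/236 → 1
L = 55/236 + 69/236 + 109/236 + 127/236 + 1 = 149/59 ≈ 2.525 bits/symbol.

2.525 bits/symbol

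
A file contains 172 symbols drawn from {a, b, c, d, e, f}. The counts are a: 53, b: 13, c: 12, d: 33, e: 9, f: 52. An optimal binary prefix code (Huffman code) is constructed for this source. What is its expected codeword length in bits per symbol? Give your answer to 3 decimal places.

2.320 bits/symbol

Probabilities are the counts divided by 172.
Repeatedly combine the two least-probable nodes; the expected code length is the sum of the merged weights.
merge 9/172 + 3/43 → 21/172
merge 13/172 + 21/172 → 17/86
merge 33/172 + 17/86 → 67/172
merge 13/43 + 53/172 → 105/172
merge 67/172 + 105/172 → 1
L = 21/172 + 17/86 + 67/172 + 105/172 + 1 = 399/172 ≈ 2.320 bits/symbol.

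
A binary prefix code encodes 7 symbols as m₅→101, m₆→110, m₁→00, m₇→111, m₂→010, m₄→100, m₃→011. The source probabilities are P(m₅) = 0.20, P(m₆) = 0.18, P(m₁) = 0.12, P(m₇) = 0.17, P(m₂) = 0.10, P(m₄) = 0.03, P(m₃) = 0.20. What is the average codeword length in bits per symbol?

L̄ = Σ pᵢ·ℓᵢ = 0.20·3 + 0.18·3 + 0.12·2 + 0.17·3 + 0.10·3 + 0.03·3 + 0.20·3 = 2.88 bits/symbol.

2.88 bits/symbol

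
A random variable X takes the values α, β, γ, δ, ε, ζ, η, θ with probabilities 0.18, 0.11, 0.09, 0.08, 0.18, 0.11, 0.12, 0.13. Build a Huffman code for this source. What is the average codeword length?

Repeatedly combine the two least-probable nodes; the expected code length is the sum of the merged weights.
merge 2/25 + 9/100 → 17/100
merge 11/100 + 11/100 → 11/50
merge 3/25 + 13/100 → 1/4
merge 17/100 + 9/50 → 7/20
merge 9/50 + 11/50 → 2/5
merge 1/4 + 7/20 → 3/5
merge 2/5 + 3/5 → 1
L = 17/100 + 11/50 + 1/4 + 7/20 + 2/5 + 3/5 + 1 = 299/100 = 2.99 bits/symbol.

2.99 bits/symbol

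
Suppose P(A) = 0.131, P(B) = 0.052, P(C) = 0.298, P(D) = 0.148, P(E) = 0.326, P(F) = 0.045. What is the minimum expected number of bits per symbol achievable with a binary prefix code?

2.325 bits/symbol

Repeatedly combine the two least-probable nodes; the expected code length is the sum of the merged weights.
merge 9/200 + 13/250 → 97/1000
merge 97/1000 + 131/1000 → 57/250
merge 37/250 + 57/250 → 47/125
merge 149/500 + 163/500 → 78/125
merge 47/125 + 78/125 → 1
L = 97/1000 + 57/250 + 47/125 + 78/125 + 1 = 93/40 = 2.325 bits/symbol.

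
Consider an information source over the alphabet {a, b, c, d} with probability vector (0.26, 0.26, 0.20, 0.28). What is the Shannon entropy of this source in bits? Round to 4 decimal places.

H = −Σ pᵢ log₂ pᵢ.
−0.26·log₂(0.26) = 0.5053
−0.26·log₂(0.26) = 0.5053
−0.20·log₂(0.20) = 0.4644
−0.28·log₂(0.28) = 0.5142
Sum ≈ 1.9892 → 1.9892 bits.

1.9892 bits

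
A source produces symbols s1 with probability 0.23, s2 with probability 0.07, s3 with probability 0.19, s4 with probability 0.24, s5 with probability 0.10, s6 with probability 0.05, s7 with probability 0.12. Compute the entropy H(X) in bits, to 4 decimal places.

H = −Σ pᵢ log₂ pᵢ.
−0.23·log₂(0.23) = 0.4877
−0.07·log₂(0.07) = 0.2686
−0.19·log₂(0.19) = 0.4552
−0.24·log₂(0.24) = 0.4941
−0.10·log₂(0.10) = 0.3322
−0.05·log₂(0.05) = 0.2161
−0.12·log₂(0.12) = 0.3671
Sum ≈ 2.6209 → 2.6209 bits.

2.6209 bits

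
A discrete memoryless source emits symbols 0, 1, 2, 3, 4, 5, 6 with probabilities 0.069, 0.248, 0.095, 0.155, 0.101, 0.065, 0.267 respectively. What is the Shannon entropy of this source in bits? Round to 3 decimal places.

2.604 bits

H = −Σ pᵢ log₂ pᵢ.
−0.069·log₂(0.069) = 0.2662
−0.248·log₂(0.248) = 0.4989
−0.095·log₂(0.095) = 0.3226
−0.155·log₂(0.155) = 0.4169
−0.101·log₂(0.101) = 0.3341
−0.065·log₂(0.065) = 0.2563
−0.267·log₂(0.267) = 0.5087
Sum ≈ 2.6036 → 2.604 bits.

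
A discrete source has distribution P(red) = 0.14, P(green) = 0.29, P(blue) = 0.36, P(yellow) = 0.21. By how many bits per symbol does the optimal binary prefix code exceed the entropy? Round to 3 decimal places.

0.072 bits

Entropy H = −Σ p log₂ p ≈ 1.9185 bits.
Huffman merges: 7/50+21/100→7/20; 29/100+7/20→16/25; 9/25+16/25→1. L = 199/100 ≈ 1.9900.
L − H = 1.9900 − 1.9185 = 0.072 bits.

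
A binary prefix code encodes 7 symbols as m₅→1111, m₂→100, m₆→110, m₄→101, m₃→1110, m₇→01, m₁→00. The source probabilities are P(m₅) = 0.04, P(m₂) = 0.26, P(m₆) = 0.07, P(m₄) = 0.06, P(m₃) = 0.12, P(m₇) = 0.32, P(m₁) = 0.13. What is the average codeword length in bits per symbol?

L̄ = Σ pᵢ·ℓᵢ = 0.04·4 + 0.26·3 + 0.07·3 + 0.06·3 + 0.12·4 + 0.32·2 + 0.13·2 = 2.71 bits/symbol.

2.71 bits/symbol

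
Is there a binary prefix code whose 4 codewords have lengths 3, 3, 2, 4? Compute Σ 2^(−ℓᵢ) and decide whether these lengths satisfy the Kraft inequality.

With common denominator 2^4 = 16: Σ 2^(−ℓᵢ) = 2/16 + 2/16 + 4/16 + 1/16 = 9/16 = 0.5625.
Kraft's inequality requires Σ ≤ 1; here Σ = 0.5625 ≤ 1, so such a prefix code exists.

0.5625; yes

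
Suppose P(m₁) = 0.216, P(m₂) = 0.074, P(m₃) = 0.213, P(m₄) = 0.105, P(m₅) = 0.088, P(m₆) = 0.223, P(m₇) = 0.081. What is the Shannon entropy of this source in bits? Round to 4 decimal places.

H = −Σ pᵢ log₂ pᵢ.
−0.216·log₂(0.216) = 0.4776
−0.074·log₂(0.074) = 0.2780
−0.213·log₂(0.213) = 0.4752
−0.105·log₂(0.105) = 0.3414
−0.088·log₂(0.088) = 0.3086
−0.223·log₂(0.223) = 0.4828
−0.081·log₂(0.081) = 0.2937
Sum ≈ 2.6572 → 2.6572 bits.

2.6572 bits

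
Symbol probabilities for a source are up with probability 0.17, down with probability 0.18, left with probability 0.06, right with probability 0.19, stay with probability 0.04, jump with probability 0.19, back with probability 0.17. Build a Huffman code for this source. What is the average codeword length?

2.72 bits/symbol

Repeatedly combine the two least-probable nodes; the expected code length is the sum of the merged weights.
merge 1/25 + 3/50 → 1/10
merge 1/10 + 17/100 → 27/100
merge 17/100 + 9/50 → 7/20
merge 19/100 + 19/100 → 19/50
merge 27/100 + 7/20 → 31/50
merge 19/50 + 31/50 → 1
L = 1/10 + 27/100 + 7/20 + 19/50 + 31/50 + 1 = 68/25 = 2.72 bits/symbol.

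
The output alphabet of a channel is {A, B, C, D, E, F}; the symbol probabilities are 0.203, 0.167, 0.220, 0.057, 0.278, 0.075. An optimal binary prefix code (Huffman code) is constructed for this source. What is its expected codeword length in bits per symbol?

2.431 bits/symbol

Repeatedly combine the two least-probable nodes; the expected code length is the sum of the merged weights.
merge 57/1000 + 3/40 → 33/250
merge 33/250 + 167/1000 → 299/1000
merge 203/1000 + 11/50 → 423/1000
merge 139/500 + 299/1000 → 577/1000
merge 423/1000 + 577/1000 → 1
L = 33/250 + 299/1000 + 423/1000 + 577/1000 + 1 = 2431/1000 = 2.431 bits/symbol.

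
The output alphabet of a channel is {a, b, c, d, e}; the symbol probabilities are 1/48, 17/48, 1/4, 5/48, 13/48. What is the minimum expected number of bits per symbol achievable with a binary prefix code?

Repeatedly combine the two least-probable nodes; the expected code length is the sum of the merged weights.
merge 1/48 + 5/48 → 1/8
merge 1/8 + 1/4 → 3/8
merge 13/48 + 17/48 → 5/8
merge 3/8 + 5/8 → 1
L = 1/8 + 3/8 + 5/8 + 1 = 17/8 = 2.125 bits/symbol.

2.125 bits/symbol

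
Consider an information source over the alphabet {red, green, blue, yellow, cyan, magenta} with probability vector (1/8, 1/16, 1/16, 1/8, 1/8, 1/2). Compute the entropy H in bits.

2.125 bits

Each probability is a power of 1/2, so log₂(1/p) is an integer.
H = Σ p·log₂(1/p) = 1/8·3 + 1/16·4 + 1/16·4 + 1/8·3 + 1/8·3 + 1/2·1 = 2.125 bits.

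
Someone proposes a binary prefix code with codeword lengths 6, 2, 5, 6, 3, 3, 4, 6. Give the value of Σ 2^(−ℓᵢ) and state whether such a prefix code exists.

0.640625; yes

With common denominator 2^6 = 64: Σ 2^(−ℓᵢ) = 1/64 + 16/64 + 2/64 + 1/64 + 8/64 + 8/64 + 4/64 + 1/64 = 41/64 = 0.640625.
Kraft's inequality requires Σ ≤ 1; here Σ = 0.640625 ≤ 1, so such a prefix code exists.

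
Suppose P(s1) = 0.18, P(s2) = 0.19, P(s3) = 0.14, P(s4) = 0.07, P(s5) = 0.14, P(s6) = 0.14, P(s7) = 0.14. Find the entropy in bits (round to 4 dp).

2.7575 bits

H = −Σ pᵢ log₂ pᵢ.
−0.18·log₂(0.18) = 0.4453
−0.19·log₂(0.19) = 0.4552
−0.14·log₂(0.14) = 0.3971
−0.07·log₂(0.07) = 0.2686
−0.14·log₂(0.14) = 0.3971
−0.14·log₂(0.14) = 0.3971
−0.14·log₂(0.14) = 0.3971
Sum ≈ 2.7575 → 2.7575 bits.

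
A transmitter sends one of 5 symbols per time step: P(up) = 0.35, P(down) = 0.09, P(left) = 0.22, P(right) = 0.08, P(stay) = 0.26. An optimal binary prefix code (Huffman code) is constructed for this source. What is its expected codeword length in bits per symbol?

Repeatedly combine the two least-probable nodes; the expected code length is the sum of the merged weights.
merge 2/25 + 9/100 → 17/100
merge 17/100 + 11/50 → 39/100
merge 13/50 + 7/20 → 61/100
merge 39/100 + 61/100 → 1
L = 17/100 + 39/100 + 61/100 + 1 = 217/100 = 2.17 bits/symbol.

2.17 bits/symbol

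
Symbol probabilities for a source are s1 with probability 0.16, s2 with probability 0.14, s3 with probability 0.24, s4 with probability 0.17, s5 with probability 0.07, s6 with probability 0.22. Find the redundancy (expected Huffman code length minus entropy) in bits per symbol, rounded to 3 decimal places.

Entropy H = −Σ p log₂ p ≈ 2.4980 bits.
Huffman merges: 7/100+7/50→21/100; 4/25+17/100→33/100; 21/100+11/50→43/100; 6/25+33/100→57/100; 43/100+57/100→1. L = 127/50 ≈ 2.5400.
L − H = 2.5400 − 2.4980 = 0.042 bits.

0.042 bits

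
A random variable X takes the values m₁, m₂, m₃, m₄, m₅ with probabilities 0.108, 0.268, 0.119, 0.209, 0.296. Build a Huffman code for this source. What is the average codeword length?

2.227 bits/symbol

Repeatedly combine the two least-probable nodes; the expected code length is the sum of the merged weights.
merge 27/250 + 119/1000 → 227/1000
merge 209/1000 + 227/1000 → 109/250
merge 67/250 + 37/125 → 141/250
merge 109/250 + 141/250 → 1
L = 227/1000 + 109/250 + 141/250 + 1 = 2227/1000 = 2.227 bits/symbol.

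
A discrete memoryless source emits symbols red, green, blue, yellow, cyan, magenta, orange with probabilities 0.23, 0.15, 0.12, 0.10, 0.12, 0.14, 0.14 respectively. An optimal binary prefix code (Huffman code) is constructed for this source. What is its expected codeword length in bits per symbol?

2.77 bits/symbol

Repeatedly combine the two least-probable nodes; the expected code length is the sum of the merged weights.
merge 1/10 + 3/25 → 11/50
merge 3/25 + 7/50 → 13/50
merge 7/50 + 3/20 → 29/100
merge 11/50 + 23/100 → 9/20
merge 13/50 + 29/100 → 11/20
merge 9/20 + 11/20 → 1
L = 11/50 + 13/50 + 29/100 + 9/20 + 11/20 + 1 = 277/100 = 2.77 bits/symbol.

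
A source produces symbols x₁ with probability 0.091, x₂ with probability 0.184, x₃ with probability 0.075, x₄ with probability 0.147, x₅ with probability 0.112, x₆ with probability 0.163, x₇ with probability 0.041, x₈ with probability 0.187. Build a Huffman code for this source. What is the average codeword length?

Repeatedly combine the two least-probable nodes; the expected code length is the sum of the merged weights.
merge 41/1000 + 3/40 → 29/250
merge 91/1000 + 14/125 → 203/1000
merge 29/250 + 147/1000 → 263/1000
merge 163/1000 + 23/125 → 347/1000
merge 187/1000 + 203/1000 → 39/100
merge 263/1000 + 347/1000 → 61/100
merge 39/100 + 61/100 → 1
L = 29/250 + 203/1000 + 263/1000 + 347/1000 + 39/100 + 61/100 + 1 = 2929/1000 = 2.929 bits/symbol.

2.929 bits/symbol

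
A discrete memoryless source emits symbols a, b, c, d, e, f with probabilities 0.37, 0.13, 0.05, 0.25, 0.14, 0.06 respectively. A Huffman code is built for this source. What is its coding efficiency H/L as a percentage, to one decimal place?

Entropy H = −Σ p log₂ p ≈ 2.2701 bits.
Huffman merges: 1/20+3/50→11/100; 11/100+13/100→6/25; 7/50+6/25→19/50; 1/4+37/100→31/50; 19/50+31/50→1. L = 47/20 ≈ 2.3500.
Efficiency = H/L = 2.2701/2.3500 = 96.6%.

96.6%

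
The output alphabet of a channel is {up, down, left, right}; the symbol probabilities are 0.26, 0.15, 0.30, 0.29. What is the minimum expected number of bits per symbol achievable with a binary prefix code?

Repeatedly combine the two least-probable nodes; the expected code length is the sum of the merged weights.
merge 3/20 + 13/50 → 41/100
merge 29/100 + 3/10 → 59/100
merge 41/100 + 59/100 → 1
L = 41/100 + 59/100 + 1 = 2 bits/symbol.

2 bits/symbol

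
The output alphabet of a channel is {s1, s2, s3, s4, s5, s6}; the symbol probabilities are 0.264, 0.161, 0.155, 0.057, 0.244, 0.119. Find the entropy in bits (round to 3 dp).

2.446 bits

H = −Σ pᵢ log₂ pᵢ.
−0.264·log₂(0.264) = 0.5072
−0.161·log₂(0.161) = 0.4242
−0.155·log₂(0.155) = 0.4169
−0.057·log₂(0.057) = 0.2356
−0.244·log₂(0.244) = 0.4966
−0.119·log₂(0.119) = 0.3654
Sum ≈ 2.4459 → 2.446 bits.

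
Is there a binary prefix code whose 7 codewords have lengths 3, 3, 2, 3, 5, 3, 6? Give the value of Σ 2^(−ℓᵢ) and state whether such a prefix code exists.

With common denominator 2^6 = 64: Σ 2^(−ℓᵢ) = 8/64 + 8/64 + 16/64 + 8/64 + 2/64 + 8/64 + 1/64 = 51/64 = 0.796875.
Kraft's inequality requires Σ ≤ 1; here Σ = 0.796875 ≤ 1, so such a prefix code exists.

0.796875; yes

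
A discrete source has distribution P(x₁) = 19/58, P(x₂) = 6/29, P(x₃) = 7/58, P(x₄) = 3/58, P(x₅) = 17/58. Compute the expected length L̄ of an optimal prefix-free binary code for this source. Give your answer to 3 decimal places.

Repeatedly combine the two least-probable nodes; the expected code length is the sum of the merged weights.
merge 3/58 + 7/58 → 5/29
merge 5/29 + 6/29 → 11/29
merge 17/58 + 19/58 → 18/29
merge 11/29 + 18/29 → 1
L = 5/29 + 11/29 + 18/29 + 1 = 63/29 ≈ 2.172 bits/symbol.

2.172 bits/symbol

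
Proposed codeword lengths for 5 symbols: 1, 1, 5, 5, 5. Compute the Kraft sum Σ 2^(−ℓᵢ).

With common denominator 2^5 = 32: Σ 2^(−ℓᵢ) = 16/32 + 16/32 + 1/32 + 1/32 + 1/32 = 35/32 = 1.09375.

1.09375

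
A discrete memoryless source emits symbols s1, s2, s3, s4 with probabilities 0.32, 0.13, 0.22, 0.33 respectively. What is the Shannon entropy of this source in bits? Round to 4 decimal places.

H = −Σ pᵢ log₂ pᵢ.
−0.32·log₂(0.32) = 0.5260
−0.13·log₂(0.13) = 0.3826
−0.22·log₂(0.22) = 0.4806
−0.33·log₂(0.33) = 0.5278
Sum ≈ 1.9171 → 1.9171 bits.

1.9171 bits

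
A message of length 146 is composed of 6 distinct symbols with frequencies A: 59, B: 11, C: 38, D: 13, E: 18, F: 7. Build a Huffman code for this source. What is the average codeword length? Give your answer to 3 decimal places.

Probabilities are the counts divided by 146.
Repeatedly combine the two least-probable nodes; the expected code length is the sum of the merged weights.
merge 7/146 + 11/146 → 9/73
merge 13/146 + 9/73 → 31/146
merge 9/73 + 31/146 → 49/146
merge 19/73 + 49/146 → 87/146
merge 59/146 + 87/146 → 1
L = 9/73 + 31/146 + 49/146 + 87/146 + 1 = 331/146 ≈ 2.267 bits/symbol.

2.267 bits/symbol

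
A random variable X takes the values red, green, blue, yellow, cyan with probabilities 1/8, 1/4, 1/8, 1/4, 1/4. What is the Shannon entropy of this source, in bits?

Each probability is a power of 1/2, so log₂(1/p) is an integer.
H = Σ p·log₂(1/p) = 1/8·3 + 1/4·2 + 1/8·3 + 1/4·2 + 1/4·2 = 2.25 bits.

2.25 bits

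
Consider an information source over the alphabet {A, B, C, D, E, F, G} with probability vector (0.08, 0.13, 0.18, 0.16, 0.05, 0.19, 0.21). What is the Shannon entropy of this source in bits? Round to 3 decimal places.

H = −Σ pᵢ log₂ pᵢ.
−0.08·log₂(0.08) = 0.2915
−0.13·log₂(0.13) = 0.3826
−0.18·log₂(0.18) = 0.4453
−0.16·log₂(0.16) = 0.4230
−0.05·log₂(0.05) = 0.2161
−0.19·log₂(0.19) = 0.4552
−0.21·log₂(0.21) = 0.4728
Sum ≈ 2.6866 → 2.687 bits.

2.687 bits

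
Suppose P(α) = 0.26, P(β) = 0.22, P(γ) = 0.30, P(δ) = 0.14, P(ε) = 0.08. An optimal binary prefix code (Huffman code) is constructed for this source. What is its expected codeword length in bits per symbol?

2.22 bits/symbol

Repeatedly combine the two least-probable nodes; the expected code length is the sum of the merged weights.
merge 2/25 + 7/50 → 11/50
merge 11/50 + 11/50 → 11/25
merge 13/50 + 3/10 → 14/25
merge 11/25 + 14/25 → 1
L = 11/50 + 11/25 + 14/25 + 1 = 111/50 = 2.22 bits/symbol.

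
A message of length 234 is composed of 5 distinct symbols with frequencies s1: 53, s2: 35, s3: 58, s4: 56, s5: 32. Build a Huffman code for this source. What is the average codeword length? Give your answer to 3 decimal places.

2.286 bits/symbol

Probabilities are the counts divided by 234.
Repeatedly combine the two least-probable nodes; the expected code length is the sum of the merged weights.
merge 16/117 + 35/234 → 67/234
merge 53/234 + 28/117 → 109/234
merge 29/117 + 67/234 → 125/234
merge 109/234 + 125/234 → 1
L = 67/234 + 109/234 + 125/234 + 1 = 535/234 ≈ 2.286 bits/symbol.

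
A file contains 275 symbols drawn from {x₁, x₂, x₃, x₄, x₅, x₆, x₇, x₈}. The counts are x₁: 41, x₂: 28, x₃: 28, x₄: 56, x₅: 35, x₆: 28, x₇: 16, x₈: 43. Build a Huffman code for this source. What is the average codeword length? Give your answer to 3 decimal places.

2.956 bits/symbol

Probabilities are the counts divided by 275.
Repeatedly combine the two least-probable nodes; the expected code length is the sum of the merged weights.
merge 16/275 + 28/275 → 4/25
merge 28/275 + 28/275 → 56/275
merge 7/55 + 41/275 → 76/275
merge 43/275 + 4/25 → 87/275
merge 56/275 + 56/275 → 112/275
merge 76/275 + 87/275 → 163/275
merge 112/275 + 163/275 → 1
L = 4/25 + 56/275 + 76/275 + 87/275 + 112/275 + 163/275 + 1 = 813/275 ≈ 2.956 bits/symbol.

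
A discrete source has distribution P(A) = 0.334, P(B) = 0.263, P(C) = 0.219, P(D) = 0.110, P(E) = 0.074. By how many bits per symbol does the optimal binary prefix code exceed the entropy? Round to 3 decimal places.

Entropy H = −Σ p log₂ p ≈ 2.1433 bits.
Huffman merges: 37/500+11/100→23/125; 23/125+219/1000→403/1000; 263/1000+167/500→597/1000; 403/1000+597/1000→1. L = 273/125 ≈ 2.1840.
L − H = 2.1840 − 2.1433 = 0.041 bits.

0.041 bits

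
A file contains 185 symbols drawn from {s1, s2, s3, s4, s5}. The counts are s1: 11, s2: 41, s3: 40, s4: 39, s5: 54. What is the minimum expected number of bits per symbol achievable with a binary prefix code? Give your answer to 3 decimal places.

2.270 bits/symbol

Probabilities are the counts divided by 185.
Repeatedly combine the two least-probable nodes; the expected code length is the sum of the merged weights.
merge 11/185 + 39/185 → 10/37
merge 8/37 + 41/185 → 81/185
merge 10/37 + 54/185 → 104/185
merge 81/185 + 104/185 → 1
L = 10/37 + 81/185 + 104/185 + 1 = 84/37 ≈ 2.270 bits/symbol.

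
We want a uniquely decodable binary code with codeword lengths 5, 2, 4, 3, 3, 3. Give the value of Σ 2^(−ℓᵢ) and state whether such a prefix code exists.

With common denominator 2^5 = 32: Σ 2^(−ℓᵢ) = 1/32 + 8/32 + 2/32 + 4/32 + 4/32 + 4/32 = 23/32 = 0.71875.
Kraft's inequality requires Σ ≤ 1; here Σ = 0.71875 ≤ 1, so such a prefix code exists.

0.71875; yes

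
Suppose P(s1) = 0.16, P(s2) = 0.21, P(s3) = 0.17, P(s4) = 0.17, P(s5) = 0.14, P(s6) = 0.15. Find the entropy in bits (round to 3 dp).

2.573 bits

H = −Σ pᵢ log₂ pᵢ.
−0.16·log₂(0.16) = 0.4230
−0.21·log₂(0.21) = 0.4728
−0.17·log₂(0.17) = 0.4346
−0.17·log₂(0.17) = 0.4346
−0.14·log₂(0.14) = 0.3971
−0.15·log₂(0.15) = 0.4105
Sum ≈ 2.5727 → 2.573 bits.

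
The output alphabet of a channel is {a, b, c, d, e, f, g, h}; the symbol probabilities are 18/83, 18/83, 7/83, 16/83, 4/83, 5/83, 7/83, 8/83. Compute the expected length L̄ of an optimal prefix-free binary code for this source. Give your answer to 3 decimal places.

Repeatedly combine the two least-probable nodes; the expected code length is the sum of the merged weights.
merge 4/83 + 5/83 → 9/83
merge 7/83 + 7/83 → 14/83
merge 8/83 + 9/83 → 17/83
merge 14/83 + 16/83 → 30/83
merge 17/83 + 18/83 → 35/83
merge 18/83 + 30/83 → 48/83
merge 35/83 + 48/83 → 1
L = 9/83 + 14/83 + 17/83 + 30/83 + 35/83 + 48/83 + 1 = 236/83 ≈ 2.843 bits/symbol.

2.843 bits/symbol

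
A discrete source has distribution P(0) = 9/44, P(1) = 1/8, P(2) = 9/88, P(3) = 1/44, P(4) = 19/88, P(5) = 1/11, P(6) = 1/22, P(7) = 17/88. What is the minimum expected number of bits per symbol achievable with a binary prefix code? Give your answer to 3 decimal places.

2.807 bits/symbol

Repeatedly combine the two least-probable nodes; the expected code length is the sum of the merged weights.
merge 1/44 + 1/22 → 3/44
merge 3/44 + 1/11 → 7/44
merge 9/88 + 1/8 → 5/22
merge 7/44 + 17/88 → 31/88
merge 9/44 + 19/88 → 37/88
merge 5/22 + 31/88 → 51/88
merge 37/88 + 51/88 → 1
L = 3/44 + 7/44 + 5/22 + 31/88 + 37/88 + 51/88 + 1 = 247/88 ≈ 2.807 bits/symbol.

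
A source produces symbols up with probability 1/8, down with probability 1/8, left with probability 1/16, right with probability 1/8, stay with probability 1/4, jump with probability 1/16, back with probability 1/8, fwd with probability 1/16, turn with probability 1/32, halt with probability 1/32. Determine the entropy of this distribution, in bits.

Each probability is a power of 1/2, so log₂(1/p) is an integer.
H = Σ p·log₂(1/p) = 1/8·3 + 1/8·3 + 1/16·4 + 1/8·3 + 1/4·2 + 1/16·4 + 1/8·3 + 1/16·4 + 1/32·5 + 1/32·5 = 3.0625 bits.

3.0625 bits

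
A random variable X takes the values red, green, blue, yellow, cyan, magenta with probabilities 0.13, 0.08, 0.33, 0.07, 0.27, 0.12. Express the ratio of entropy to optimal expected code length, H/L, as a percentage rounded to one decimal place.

Entropy H = −Σ p log₂ p ≈ 2.3476 bits.
Huffman merges: 7/100+2/25→3/20; 3/25+13/100→1/4; 3/20+1/4→2/5; 27/100+33/100→3/5; 2/5+3/5→1. L = 12/5 ≈ 2.4000.
Efficiency = H/L = 2.3476/2.4000 = 97.8%.

97.8%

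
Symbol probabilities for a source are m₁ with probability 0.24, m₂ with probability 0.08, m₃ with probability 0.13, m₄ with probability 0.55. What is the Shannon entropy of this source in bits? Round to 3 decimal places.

1.643 bits

H = −Σ pᵢ log₂ pᵢ.
−0.24·log₂(0.24) = 0.4941
−0.08·log₂(0.08) = 0.2915
−0.13·log₂(0.13) = 0.3826
−0.55·log₂(0.55) = 0.4744
Sum ≈ 1.6427 → 1.643 bits.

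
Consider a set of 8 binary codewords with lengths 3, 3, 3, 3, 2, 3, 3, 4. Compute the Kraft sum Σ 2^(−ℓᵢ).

With common denominator 2^4 = 16: Σ 2^(−ℓᵢ) = 2/16 + 2/16 + 2/16 + 2/16 + 4/16 + 2/16 + 2/16 + 1/16 = 17/16 = 1.0625.

1.0625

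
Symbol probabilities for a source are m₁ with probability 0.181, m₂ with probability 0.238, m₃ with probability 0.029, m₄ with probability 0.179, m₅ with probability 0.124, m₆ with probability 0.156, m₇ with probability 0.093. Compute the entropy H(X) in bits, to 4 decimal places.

2.6419 bits

H = −Σ pᵢ log₂ pᵢ.
−0.181·log₂(0.181) = 0.4463
−0.238·log₂(0.238) = 0.4929
−0.029·log₂(0.029) = 0.1481
−0.179·log₂(0.179) = 0.4443
−0.124·log₂(0.124) = 0.3734
−0.156·log₂(0.156) = 0.4181
−0.093·log₂(0.093) = 0.3187
Sum ≈ 2.6419 → 2.6419 bits.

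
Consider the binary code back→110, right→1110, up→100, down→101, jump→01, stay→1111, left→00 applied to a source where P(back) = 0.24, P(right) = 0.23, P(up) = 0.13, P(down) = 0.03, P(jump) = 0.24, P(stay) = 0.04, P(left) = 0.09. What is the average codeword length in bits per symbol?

L̄ = Σ pᵢ·ℓᵢ = 0.24·3 + 0.23·4 + 0.13·3 + 0.03·3 + 0.24·2 + 0.04·4 + 0.09·2 = 2.94 bits/symbol.

2.94 bits/symbol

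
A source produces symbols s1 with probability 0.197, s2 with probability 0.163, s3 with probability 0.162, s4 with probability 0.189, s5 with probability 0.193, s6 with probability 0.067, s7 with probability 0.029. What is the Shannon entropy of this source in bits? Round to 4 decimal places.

H = −Σ pᵢ log₂ pᵢ.
−0.197·log₂(0.197) = 0.4617
−0.163·log₂(0.163) = 0.4266
−0.162·log₂(0.162) = 0.4254
−0.189·log₂(0.189) = 0.4543
−0.193·log₂(0.193) = 0.4581
−0.067·log₂(0.067) = 0.2613
−0.029·log₂(0.029) = 0.1481
Sum ≈ 2.6354 → 2.6354 bits.

2.6354 bits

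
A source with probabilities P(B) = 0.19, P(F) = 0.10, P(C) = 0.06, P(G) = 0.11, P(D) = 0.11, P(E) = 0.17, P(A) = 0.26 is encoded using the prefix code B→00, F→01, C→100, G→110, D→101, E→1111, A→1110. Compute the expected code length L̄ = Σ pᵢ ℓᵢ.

L̄ = Σ pᵢ·ℓᵢ = 0.19·2 + 0.10·2 + 0.06·3 + 0.11·3 + 0.11·3 + 0.17·4 + 0.26·4 = 3.14 bits/symbol.

3.14 bits/symbol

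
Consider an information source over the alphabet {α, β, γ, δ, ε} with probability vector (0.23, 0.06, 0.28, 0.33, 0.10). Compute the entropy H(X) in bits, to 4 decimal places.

2.1054 bits

H = −Σ pᵢ log₂ pᵢ.
−0.23·log₂(0.23) = 0.4877
−0.06·log₂(0.06) = 0.2435
−0.28·log₂(0.28) = 0.5142
−0.33·log₂(0.33) = 0.5278
−0.10·log₂(0.10) = 0.3322
Sum ≈ 2.1054 → 2.1054 bits.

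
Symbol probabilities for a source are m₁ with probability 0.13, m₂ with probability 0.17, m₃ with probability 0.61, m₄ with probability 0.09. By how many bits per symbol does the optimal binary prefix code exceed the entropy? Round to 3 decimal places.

Entropy H = −Σ p log₂ p ≈ 1.5649 bits.
Huffman merges: 9/100+13/100→11/50; 17/100+11/50→39/100; 39/100+61/100→1. L = 161/100 ≈ 1.6100.
L − H = 1.6100 − 1.5649 = 0.045 bits.

0.045 bits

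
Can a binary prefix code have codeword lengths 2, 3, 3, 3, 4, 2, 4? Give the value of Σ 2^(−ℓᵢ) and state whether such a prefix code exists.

With common denominator 2^4 = 16: Σ 2^(−ℓᵢ) = 4/16 + 2/16 + 2/16 + 2/16 + 1/16 + 4/16 + 1/16 = 16/16 = 1.
Kraft's inequality requires Σ ≤ 1; here Σ = 1 ≤ 1, so such a prefix code exists.

1; yes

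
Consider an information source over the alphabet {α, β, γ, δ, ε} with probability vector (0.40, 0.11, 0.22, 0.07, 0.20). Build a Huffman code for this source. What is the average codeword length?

2.16 bits/symbol

Repeatedly combine the two least-probable nodes; the expected code length is the sum of the merged weights.
merge 7/100 + 11/100 → 9/50
merge 9/50 + 1/5 → 19/50
merge 11/50 + 19/50 → 3/5
merge 2/5 + 3/5 → 1
L = 9/50 + 19/50 + 3/5 + 1 = 54/25 = 2.16 bits/symbol.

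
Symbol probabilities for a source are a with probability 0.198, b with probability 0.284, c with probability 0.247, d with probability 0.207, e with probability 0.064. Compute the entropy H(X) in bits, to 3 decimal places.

H = −Σ pᵢ log₂ pᵢ.
−0.198·log₂(0.198) = 0.4626
−0.284·log₂(0.284) = 0.5158
−0.247·log₂(0.247) = 0.4983
−0.207·log₂(0.207) = 0.4704
−0.064·log₂(0.064) = 0.2538
Sum ≈ 2.2008 → 2.201 bits.

2.201 bits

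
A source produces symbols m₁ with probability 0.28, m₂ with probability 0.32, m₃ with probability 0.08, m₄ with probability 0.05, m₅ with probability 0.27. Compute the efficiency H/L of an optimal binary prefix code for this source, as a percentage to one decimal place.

Entropy H = −Σ p log₂ p ≈ 2.0579 bits.
Huffman merges: 1/20+2/25→13/100; 13/100+27/100→2/5; 7/25+8/25→3/5; 2/5+3/5→1. L = 213/100 ≈ 2.1300.
Efficiency = H/L = 2.0579/2.1300 = 96.6%.

96.6%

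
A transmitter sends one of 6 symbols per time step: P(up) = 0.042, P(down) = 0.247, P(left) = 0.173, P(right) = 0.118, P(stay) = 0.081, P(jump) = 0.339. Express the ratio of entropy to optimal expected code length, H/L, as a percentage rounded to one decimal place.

97.9%

Entropy H = −Σ p log₂ p ≈ 2.3148 bits.
Huffman merges: 21/500+81/1000→123/1000; 59/500+123/1000→241/1000; 173/1000+241/1000→207/500; 247/1000+339/1000→293/500; 207/500+293/500→1. L = 591/250 ≈ 2.3640.
Efficiency = H/L = 2.3148/2.3640 = 97.9%.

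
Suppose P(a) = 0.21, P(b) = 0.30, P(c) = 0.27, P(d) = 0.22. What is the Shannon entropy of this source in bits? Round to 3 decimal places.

H = −Σ pᵢ log₂ pᵢ.
−0.21·log₂(0.21) = 0.4728
−0.30·log₂(0.30) = 0.5211
−0.27·log₂(0.27) = 0.5100
−0.22·log₂(0.22) = 0.4806
Sum ≈ 1.9845 → 1.985 bits.

1.985 bits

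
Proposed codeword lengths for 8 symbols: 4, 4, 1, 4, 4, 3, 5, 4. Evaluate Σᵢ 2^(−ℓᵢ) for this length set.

0.96875

With common denominator 2^5 = 32: Σ 2^(−ℓᵢ) = 2/32 + 2/32 + 16/32 + 2/32 + 2/32 + 4/32 + 1/32 + 2/32 = 31/32 = 0.96875.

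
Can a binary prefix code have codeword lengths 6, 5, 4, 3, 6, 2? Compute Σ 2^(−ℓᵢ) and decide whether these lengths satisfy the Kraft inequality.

0.5; yes

With common denominator 2^6 = 64: Σ 2^(−ℓᵢ) = 1/64 + 2/64 + 4/64 + 8/64 + 1/64 + 16/64 = 32/64 = 0.5.
Kraft's inequality requires Σ ≤ 1; here Σ = 0.5 ≤ 1, so such a prefix code exists.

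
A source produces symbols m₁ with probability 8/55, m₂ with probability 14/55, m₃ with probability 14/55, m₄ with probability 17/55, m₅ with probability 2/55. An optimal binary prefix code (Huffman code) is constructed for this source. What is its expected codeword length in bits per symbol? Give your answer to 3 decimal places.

Repeatedly combine the two least-probable nodes; the expected code length is the sum of the merged weights.
merge 2/55 + 8/55 → 2/11
merge 2/11 + 14/55 → 24/55
merge 14/55 + 17/55 → 31/55
merge 24/55 + 31/55 → 1
L = 2/11 + 24/55 + 31/55 + 1 = 24/11 ≈ 2.182 bits/symbol.

2.182 bits/symbol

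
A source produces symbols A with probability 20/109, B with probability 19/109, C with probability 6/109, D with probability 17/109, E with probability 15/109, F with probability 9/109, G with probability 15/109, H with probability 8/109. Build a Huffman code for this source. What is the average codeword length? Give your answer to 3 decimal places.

Repeatedly combine the two least-probable nodes; the expected code length is the sum of the merged weights.
merge 6/109 + 8/109 → 14/109
merge 9/109 + 14/109 → 23/109
merge 15/109 + 15/109 → 30/109
merge 17/109 + 19/109 → 36/109
merge 20/109 + 23/109 → 43/109
merge 30/109 + 36/109 → 66/109
merge 43/109 + 66/109 → 1
L = 14/109 + 23/109 + 30/109 + 36/109 + 43/109 + 66/109 + 1 = 321/109 ≈ 2.945 bits/symbol.

2.945 bits/symbol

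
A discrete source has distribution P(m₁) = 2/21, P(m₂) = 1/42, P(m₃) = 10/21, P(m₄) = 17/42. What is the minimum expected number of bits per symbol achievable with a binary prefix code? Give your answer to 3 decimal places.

1.643 bits/symbol

Repeatedly combine the two least-probable nodes; the expected code length is the sum of the merged weights.
merge 1/42 + 2/21 → 5/42
merge 5/42 + 17/42 → 11/21
merge 10/21 + 11/21 → 1
L = 5/42 + 11/21 + 1 = 23/14 ≈ 1.643 bits/symbol.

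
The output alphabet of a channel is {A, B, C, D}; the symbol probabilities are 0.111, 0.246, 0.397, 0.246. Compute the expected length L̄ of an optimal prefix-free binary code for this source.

1.96 bits/symbol

Repeatedly combine the two least-probable nodes; the expected code length is the sum of the merged weights.
merge 111/1000 + 123/500 → 357/1000
merge 123/500 + 357/1000 → 603/1000
merge 397/1000 + 603/1000 → 1
L = 357/1000 + 603/1000 + 1 = 49/25 = 1.96 bits/symbol.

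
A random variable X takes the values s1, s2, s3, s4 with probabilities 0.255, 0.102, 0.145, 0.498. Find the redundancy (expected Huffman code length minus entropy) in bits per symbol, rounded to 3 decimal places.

0.006 bits

Entropy H = −Σ p log₂ p ≈ 1.7435 bits.
Huffman merges: 51/500+29/200→247/1000; 247/1000+51/200→251/500; 249/500+251/500→1. L = 1749/1000 ≈ 1.7490.
L − H = 1.7490 − 1.7435 = 0.006 bits.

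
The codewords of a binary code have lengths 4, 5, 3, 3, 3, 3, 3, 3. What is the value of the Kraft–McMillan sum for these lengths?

With common denominator 2^5 = 32: Σ 2^(−ℓᵢ) = 2/32 + 1/32 + 4/32 + 4/32 + 4/32 + 4/32 + 4/32 + 4/32 = 27/32 = 0.84375.

0.84375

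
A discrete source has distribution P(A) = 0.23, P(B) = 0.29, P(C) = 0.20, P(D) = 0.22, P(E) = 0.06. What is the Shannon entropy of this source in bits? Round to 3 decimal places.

H = −Σ pᵢ log₂ pᵢ.
−0.23·log₂(0.23) = 0.4877
−0.29·log₂(0.29) = 0.5179
−0.20·log₂(0.20) = 0.4644
−0.22·log₂(0.22) = 0.4806
−0.06·log₂(0.06) = 0.2435
Sum ≈ 2.1941 → 2.194 bits.

2.194 bits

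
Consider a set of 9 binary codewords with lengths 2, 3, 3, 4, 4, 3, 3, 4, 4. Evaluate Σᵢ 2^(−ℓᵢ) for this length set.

1

With common denominator 2^4 = 16: Σ 2^(−ℓᵢ) = 4/16 + 2/16 + 2/16 + 1/16 + 1/16 + 2/16 + 2/16 + 1/16 + 1/16 = 16/16 = 1.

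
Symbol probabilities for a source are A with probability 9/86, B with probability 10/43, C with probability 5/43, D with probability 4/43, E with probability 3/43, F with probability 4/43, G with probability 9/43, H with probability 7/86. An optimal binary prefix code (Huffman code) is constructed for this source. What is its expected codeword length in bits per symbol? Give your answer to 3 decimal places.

Repeatedly combine the two least-probable nodes; the expected code length is the sum of the merged weights.
merge 3/43 + 7/86 → 13/86
merge 4/43 + 4/43 → 8/43
merge 9/86 + 5/43 → 19/86
merge 13/86 + 8/43 → 29/86
merge 9/43 + 19/86 → 37/86
merge 10/43 + 29/86 → 49/86
merge 37/86 + 49/86 → 1
L = 13/86 + 8/43 + 19/86 + 29/86 + 37/86 + 49/86 + 1 = 249/86 ≈ 2.895 bits/symbol.

2.895 bits/symbol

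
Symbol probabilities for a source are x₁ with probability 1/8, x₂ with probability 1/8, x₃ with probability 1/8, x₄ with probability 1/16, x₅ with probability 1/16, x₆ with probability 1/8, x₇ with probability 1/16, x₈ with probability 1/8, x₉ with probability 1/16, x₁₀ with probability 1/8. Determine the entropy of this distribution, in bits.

3.25 bits

Each probability is a power of 1/2, so log₂(1/p) is an integer.
H = Σ p·log₂(1/p) = 1/8·3 + 1/8·3 + 1/8·3 + 1/16·4 + 1/16·4 + 1/8·3 + 1/16·4 + 1/8·3 + 1/16·4 + 1/8·3 = 3.25 bits.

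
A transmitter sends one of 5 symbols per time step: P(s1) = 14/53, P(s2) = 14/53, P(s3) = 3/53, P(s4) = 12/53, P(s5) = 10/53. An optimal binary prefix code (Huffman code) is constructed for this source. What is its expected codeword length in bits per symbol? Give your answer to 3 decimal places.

2.245 bits/symbol

Repeatedly combine the two least-probable nodes; the expected code length is the sum of the merged weights.
merge 3/53 + 10/53 → 13/53
merge 12/53 + 13/53 → 25/53
merge 14/53 + 14/53 → 28/53
merge 25/53 + 28/53 → 1
L = 13/53 + 25/53 + 28/53 + 1 = 119/53 ≈ 2.245 bits/symbol.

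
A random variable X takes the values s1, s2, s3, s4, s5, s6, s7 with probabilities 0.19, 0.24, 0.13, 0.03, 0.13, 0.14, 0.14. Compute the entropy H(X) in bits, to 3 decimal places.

2.661 bits

H = −Σ pᵢ log₂ pᵢ.
−0.19·log₂(0.19) = 0.4552
−0.24·log₂(0.24) = 0.4941
−0.13·log₂(0.13) = 0.3826
−0.03·log₂(0.03) = 0.1518
−0.13·log₂(0.13) = 0.3826
−0.14·log₂(0.14) = 0.3971
−0.14·log₂(0.14) = 0.3971
Sum ≈ 2.6606 → 2.661 bits.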